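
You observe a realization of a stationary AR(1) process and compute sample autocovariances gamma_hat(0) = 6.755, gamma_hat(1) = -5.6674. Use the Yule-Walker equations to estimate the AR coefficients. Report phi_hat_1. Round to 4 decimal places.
\hat\phi_{1} = -0.8390

The Yule-Walker equations for an AR(p) process read, in matrix form,
  Gamma_p phi = r_p,   with   (Gamma_p)_{ij} = gamma(|i - j|),
                       (r_p)_i = gamma(i),   i,j = 1..p.
Substitute the sample gammas (Toeplitz matrix and right-hand side of size 1):
  Gamma_p = [[6.755]]
  r_p     = [-5.6674]
With p = 1 this is the single equation gamma(0) phi_1 = gamma(1):
  phi_hat_1 = gamma(1) / gamma(0) = -5.6674 / 6.755 = -0.8390.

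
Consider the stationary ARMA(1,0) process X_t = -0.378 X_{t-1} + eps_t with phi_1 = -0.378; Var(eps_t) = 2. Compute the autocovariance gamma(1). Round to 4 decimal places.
\gamma(1) = -0.8820

Multiply the model equation by X_{t-k} and take expectations. With theta_0 = psi_0 = 1 and psi_j the MA(infinity) weights, this gives
  gamma(k) - sum_i phi_i gamma(k-i) = c_k,
  c_k = sigma^2 * sum_{j=k..q} theta_j psi_{j-k}   (c_k = 0 for k > q),
using gamma(-m) = gamma(m).
Pure AR (q = 0): c_0 = sigma^2 = 2, c_k = 0 for k >= 1.
Equations for k = 0 and k = 1 (AR order 1):
  gamma(0) = phi_1 gamma(1) + c_0
  gamma(1) = phi_1 gamma(0) + c_1
Substituting the second into the first: gamma(0) (1 - phi_1^2) = c_0 + phi_1 c_1, so
  gamma(0) = c_0 / (1 - phi_1^2) = 2 / (1 - (-0.378)^2) = 2 / 0.857116 = 2.333406.
  gamma(1) = phi_1 gamma(0) = (-0.378)(2.333406) = -0.882028.
Therefore gamma(1) = -0.8820 (to 4 decimal places).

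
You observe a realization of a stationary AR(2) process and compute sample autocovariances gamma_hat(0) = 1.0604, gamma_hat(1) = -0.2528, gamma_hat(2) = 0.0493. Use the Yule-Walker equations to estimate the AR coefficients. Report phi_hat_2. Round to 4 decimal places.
\hat\phi_{2} = -0.0110

The Yule-Walker equations for an AR(p) process read, in matrix form,
  Gamma_p phi = r_p,   with   (Gamma_p)_{ij} = gamma(|i - j|),
                       (r_p)_i = gamma(i),   i,j = 1..p.
Substitute the sample gammas (Toeplitz matrix and right-hand side of size 2):
  Gamma_p = [[1.0604, -0.2528], [-0.2528, 1.0604]]
  r_p     = [-0.2528, 0.0493]
Written out:
  1.0604 phi_1 - 0.2528 phi_2 = -0.2528
  -0.2528 phi_1 + 1.0604 phi_2 = 0.0493
Solve by Cramer's rule:
  det = gamma(0)^2 - gamma(1)^2 = (1.0604)^2 - (-0.2528)^2 = 1.12444816 - 0.06390784 = 1.06054032
  phi_hat_1 = [gamma(1) gamma(0) - gamma(1) gamma(2)] / det = [(-0.2528)(1.0604) - (-0.2528)(0.0493)] / 1.06054032 = -0.25560608 / 1.06054032 = -0.241
  phi_hat_2 = [gamma(0) gamma(2) - gamma(1)^2] / det = [(1.0604)(0.0493) - (-0.2528)^2] / 1.06054032 = -0.01163012 / 1.06054032 = -0.011
So phi_hat = [-0.2410, -0.0110].
Therefore phi_hat_2 = -0.0110.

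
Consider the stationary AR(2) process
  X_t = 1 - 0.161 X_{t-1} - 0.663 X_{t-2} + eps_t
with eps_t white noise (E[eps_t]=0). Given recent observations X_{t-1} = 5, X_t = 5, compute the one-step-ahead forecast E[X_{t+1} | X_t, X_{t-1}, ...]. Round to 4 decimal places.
E[X_{t+1} \mid \mathcal F_t] = -3.1200

For an AR(p) model X_t = c + sum_i phi_i X_{t-i} + eps_t, the
one-step-ahead conditional mean is
  E[X_{t+1} | X_t, ...] = c + sum_i phi_i X_{t+1-i}.
Substitute known values:
  E[X_{t+1} | ...] = 1 + (-0.161) * (5) + (-0.663) * (5)
                   = -3.1200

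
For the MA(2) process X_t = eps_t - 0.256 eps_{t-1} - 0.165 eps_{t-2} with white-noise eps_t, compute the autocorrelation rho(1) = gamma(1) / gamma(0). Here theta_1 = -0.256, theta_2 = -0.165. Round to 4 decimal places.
\rho(1) = -0.1956

For an MA(q) process with theta_0 = 1, the autocovariance is
  gamma(k) = sigma^2 * sum_{i=0..q-k} theta_i * theta_{i+k},
and rho(k) = gamma(k) / gamma(0). Sigma^2 cancels.
  numerator   = (1)*(-0.256) + (-0.256)*(-0.165) = -0.21376.
  denominator = (1)^2 + (-0.256)^2 + (-0.165)^2 = 1.092761.
  rho(1) = -0.21376 / 1.092761 = -0.1956.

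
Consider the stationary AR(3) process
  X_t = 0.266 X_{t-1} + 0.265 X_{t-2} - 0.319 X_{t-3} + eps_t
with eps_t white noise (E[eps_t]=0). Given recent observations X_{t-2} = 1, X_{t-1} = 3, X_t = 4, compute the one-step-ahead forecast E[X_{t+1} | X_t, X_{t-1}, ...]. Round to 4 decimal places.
E[X_{t+1} \mid \mathcal F_t] = 1.5400

For an AR(p) model X_t = c + sum_i phi_i X_{t-i} + eps_t, the
one-step-ahead conditional mean is
  E[X_{t+1} | X_t, ...] = c + sum_i phi_i X_{t+1-i}.
Substitute known values:
  E[X_{t+1} | ...] = (0.266) * (4) + (0.265) * (3) + (-0.319) * (1)
                   = 1.5400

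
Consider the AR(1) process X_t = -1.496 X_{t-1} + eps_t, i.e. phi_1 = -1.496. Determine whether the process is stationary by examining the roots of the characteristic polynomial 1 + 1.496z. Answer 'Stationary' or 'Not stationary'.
\text{Not stationary}

The AR(p) characteristic polynomial is P(z) = 1 + 1.496z.
Stationarity requires all roots to lie outside the unit circle, i.e. |z| > 1 for every root.
This is linear in z: 1 + (1.496) z = 0  =>  z = -1/(1.496) = -0.668449,  |z| = 0.668449.
Moduli of all roots: 0.6684.
All moduli strictly greater than 1? No.
Verdict: Not stationary.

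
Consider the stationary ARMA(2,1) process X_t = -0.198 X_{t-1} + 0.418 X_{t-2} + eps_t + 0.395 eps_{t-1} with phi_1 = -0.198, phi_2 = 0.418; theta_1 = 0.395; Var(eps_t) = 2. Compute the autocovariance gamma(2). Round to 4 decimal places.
\gamma(2) = 0.9115

Multiply the model equation by X_{t-k} and take expectations. With theta_0 = psi_0 = 1 and psi_j the MA(infinity) weights, this gives
  gamma(k) - sum_i phi_i gamma(k-i) = c_k,
  c_k = sigma^2 * sum_{j=k..q} theta_j psi_{j-k}   (c_k = 0 for k > q),
using gamma(-m) = gamma(m).
psi-weights needed (psi_j = theta_j + sum_i phi_i psi_{j-i}):
  psi_1 = theta_1 + phi_1 = 0.395 + (-0.198) = 0.197
Right-hand sides:
  c_0 = sigma^2 (1 + theta_1 psi_1) = 2 * (1 + (0.395)(0.197)) = 2 * 1.077815 = 2.15563
  c_1 = sigma^2 theta_1 = 2 * (0.395) = 0.79
  c_2 = 0
Equations for k = 0, 1, 2 (AR order 2, c_2 = 0):
  (E0) gamma(0) = phi_1 gamma(1) + phi_2 gamma(2) + c_0
  (E1) gamma(1) = phi_1 gamma(0) + phi_2 gamma(1) + c_1
  (E2) gamma(2) = phi_1 gamma(1) + phi_2 gamma(0)
From (E1): gamma(1) = A gamma(0) + B with
  A = phi_1 / (1 - phi_2) = -0.198 / 0.582 = -0.340206,   B = c_1 / (1 - phi_2) = 0.79 / 0.582 = 1.357388.
Insert (E2) into (E0): gamma(0) (1 - phi_2^2) = phi_1 (1 + phi_2) gamma(1) + c_0.
  phi_1 (1 + phi_2) = (-0.198)(1.418) = -0.280764,   1 - phi_2^2 = 0.825276.
Replace gamma(1) by A gamma(0) + B and collect gamma(0):
  gamma(0) [0.825276 - (-0.280764)(-0.340206)] = (-0.280764)(1.357388) + 2.15563
  gamma(0) * 0.729758 = 1.774524
  gamma(0) = 1.774524 / 0.729758 = 2.43166.
  gamma(1) = A gamma(0) + B = (-0.340206)(2.43166) + (1.357388) = 0.530123.
  gamma(2) = phi_1 gamma(1) + phi_2 gamma(0) = (-0.198)(0.530123) + (0.418)(2.43166) = 0.91147.
Therefore gamma(2) = 0.9115 (to 4 decimal places).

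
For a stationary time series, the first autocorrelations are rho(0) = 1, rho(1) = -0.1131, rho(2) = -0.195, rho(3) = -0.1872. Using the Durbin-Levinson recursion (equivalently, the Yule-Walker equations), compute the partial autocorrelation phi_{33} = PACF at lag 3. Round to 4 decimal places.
\phi_{33} = -0.2519

The PACF at lag k is phi_{kk}, the last component of the solution
to the Yule-Walker system G_k phi = r_k where
  (G_k)_{ij} = rho(|i - j|), (r_k)_i = rho(i), i,j = 1..k.
Equivalently, Durbin-Levinson gives phi_{kk} iteratively:
  phi_{11} = rho(1)
  phi_{kk} = [rho(k) - sum_{j=1..k-1} phi_{k-1,j} rho(k-j)]
            / [1 - sum_{j=1..k-1} phi_{k-1,j} rho(j)],
  phi_{k,j} = phi_{k-1,j} - phi_{kk} phi_{k-1,k-j},  j = 1..k-1.
Step k = 1:
  phi_11 = rho(1) = -0.1131.
Step k = 2:
  phi_22 = [rho(2) - phi_11 rho(1)] / [1 - phi_11 rho(1)] = [-0.195 - (-0.1131)(-0.1131)] / [1 - (-0.1131)(-0.1131)]
         = -0.20779161 / 0.98720839 = -0.210484.
  Update: phi_21 = phi_11 - phi_22 phi_11 = -0.1131 - (-0.210484)(-0.1131) = -0.136906.
Step k = 3:
  phi_33 = [rho(3) - phi_21 rho(2) - phi_22 rho(1)] / [1 - phi_21 rho(1) - phi_22 rho(2)]
    numerator   = -0.1872 - (-0.136906)(-0.195) - (-0.210484)(-0.1131) = -0.23770237
    denominator = 1 - (-0.136906)(-0.1131) - (-0.210484)(-0.195) = 0.94347157
  phi_33 = -0.23770237 / 0.94347157 = -0.2519.
Therefore phi_{33} = -0.2519.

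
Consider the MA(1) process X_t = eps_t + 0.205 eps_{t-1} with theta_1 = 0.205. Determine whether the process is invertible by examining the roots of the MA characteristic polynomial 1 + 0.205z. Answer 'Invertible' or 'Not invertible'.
\text{Invertible}

The MA(q) characteristic polynomial is P(z) = 1 + 0.205z.
Invertibility requires all roots to lie outside the unit circle, i.e. |z| > 1 for every root.
This is linear in z: 1 + (0.205) z = 0  =>  z = -1/(0.205) = -4.878049,  |z| = 4.878049.
Moduli of all roots: 4.8780.
All moduli strictly greater than 1? Yes.
Verdict: Invertible.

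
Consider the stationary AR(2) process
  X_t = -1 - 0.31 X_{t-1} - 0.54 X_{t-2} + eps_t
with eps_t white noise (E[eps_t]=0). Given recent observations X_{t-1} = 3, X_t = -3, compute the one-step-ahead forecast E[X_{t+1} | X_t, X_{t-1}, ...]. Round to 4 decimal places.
E[X_{t+1} \mid \mathcal F_t] = -1.6900

For an AR(p) model X_t = c + sum_i phi_i X_{t-i} + eps_t, the
one-step-ahead conditional mean is
  E[X_{t+1} | X_t, ...] = c + sum_i phi_i X_{t+1-i}.
Substitute known values:
  E[X_{t+1} | ...] = -1 + (-0.31) * (-3) + (-0.54) * (3)
                   = -1.6900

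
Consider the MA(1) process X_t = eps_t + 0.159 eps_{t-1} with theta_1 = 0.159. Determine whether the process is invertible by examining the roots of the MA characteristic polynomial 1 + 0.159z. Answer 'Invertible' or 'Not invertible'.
\text{Invertible}

The MA(q) characteristic polynomial is P(z) = 1 + 0.159z.
Invertibility requires all roots to lie outside the unit circle, i.e. |z| > 1 for every root.
This is linear in z: 1 + (0.159) z = 0  =>  z = -1/(0.159) = -6.289308,  |z| = 6.289308.
Moduli of all roots: 6.2893.
All moduli strictly greater than 1? Yes.
Verdict: Invertible.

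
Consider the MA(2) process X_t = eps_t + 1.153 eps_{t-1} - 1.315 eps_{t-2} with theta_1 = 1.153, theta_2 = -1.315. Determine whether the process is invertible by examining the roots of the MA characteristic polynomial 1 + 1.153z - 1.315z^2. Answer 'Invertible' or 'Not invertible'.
\text{Not invertible}

The MA(q) characteristic polynomial is P(z) = 1 + 1.153z - 1.315z^2.
Invertibility requires all roots to lie outside the unit circle, i.e. |z| > 1 for every root.
Set 1 + (1.153) z + (-1.315) z^2 = 0, i.e. a z^2 + b z + c = 0 with a = -1.315, b = 1.153, c = 1.
Discriminant D = b^2 - 4ac = (1.153)^2 - 4*(-1.315)*1 = 1.329409 - (-5.26) = 6.589409.
D >= 0, so the roots are real: z = (-b +/- sqrt(D)) / (2a) = (-1.153 +/- 2.566984) / (-2.63).
  z_1 = (-1.153 + 2.566984) / (-2.63) = -0.5376,   |z_1| = 0.5376.
  z_2 = (-1.153 - 2.566984) / (-2.63) = 1.4144,   |z_2| = 1.4144.
Moduli of all roots: 0.5376, 1.4144.
All moduli strictly greater than 1? No.
Verdict: Not invertible.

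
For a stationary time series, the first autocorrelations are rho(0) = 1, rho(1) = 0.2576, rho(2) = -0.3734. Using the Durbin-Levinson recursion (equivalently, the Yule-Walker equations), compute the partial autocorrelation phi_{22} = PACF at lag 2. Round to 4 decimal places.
\phi_{22} = -0.4710

The PACF at lag k is phi_{kk}, the last component of the solution
to the Yule-Walker system G_k phi = r_k where
  (G_k)_{ij} = rho(|i - j|), (r_k)_i = rho(i), i,j = 1..k.
Equivalently, Durbin-Levinson gives phi_{kk} iteratively:
  phi_{11} = rho(1)
  phi_{kk} = [rho(k) - sum_{j=1..k-1} phi_{k-1,j} rho(k-j)]
            / [1 - sum_{j=1..k-1} phi_{k-1,j} rho(j)],
  phi_{k,j} = phi_{k-1,j} - phi_{kk} phi_{k-1,k-j},  j = 1..k-1.
Step k = 1:
  phi_11 = rho(1) = 0.2576.
Step k = 2:
  phi_22 = [rho(2) - phi_11 rho(1)] / [1 - phi_11 rho(1)] = [-0.3734 - (0.2576)(0.2576)] / [1 - (0.2576)(0.2576)]
         = -0.43975776 / 0.93364224 = -0.471.
Therefore phi_{22} = -0.4710.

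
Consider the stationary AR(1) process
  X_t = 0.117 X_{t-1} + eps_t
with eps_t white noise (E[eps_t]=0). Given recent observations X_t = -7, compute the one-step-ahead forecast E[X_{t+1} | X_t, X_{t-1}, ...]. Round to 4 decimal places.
E[X_{t+1} \mid \mathcal F_t] = -0.8190

For an AR(p) model X_t = c + sum_i phi_i X_{t-i} + eps_t, the
one-step-ahead conditional mean is
  E[X_{t+1} | X_t, ...] = c + sum_i phi_i X_{t+1-i}.
Substitute known values:
  E[X_{t+1} | ...] = (0.117) * (-7)
                   = -0.8190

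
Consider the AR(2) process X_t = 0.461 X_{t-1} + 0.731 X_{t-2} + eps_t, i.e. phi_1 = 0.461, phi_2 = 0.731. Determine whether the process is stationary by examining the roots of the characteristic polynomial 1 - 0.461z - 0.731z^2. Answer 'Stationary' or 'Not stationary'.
\text{Not stationary}

The AR(p) characteristic polynomial is P(z) = 1 - 0.461z - 0.731z^2.
Stationarity requires all roots to lie outside the unit circle, i.e. |z| > 1 for every root.
Set 1 + (-0.461) z + (-0.731) z^2 = 0, i.e. a z^2 + b z + c = 0 with a = -0.731, b = -0.461, c = 1.
Discriminant D = b^2 - 4ac = (-0.461)^2 - 4*(-0.731)*1 = 0.212521 - (-2.924) = 3.136521.
D >= 0, so the roots are real: z = (-b +/- sqrt(D)) / (2a) = (0.461 +/- 1.771023) / (-1.462).
  z_1 = (0.461 + 1.771023) / (-1.462) = -1.5267,   |z_1| = 1.5267.
  z_2 = (0.461 - 1.771023) / (-1.462) = 0.896,   |z_2| = 0.896.
Moduli of all roots: 1.5267, 0.8960.
All moduli strictly greater than 1? No.
Verdict: Not stationary.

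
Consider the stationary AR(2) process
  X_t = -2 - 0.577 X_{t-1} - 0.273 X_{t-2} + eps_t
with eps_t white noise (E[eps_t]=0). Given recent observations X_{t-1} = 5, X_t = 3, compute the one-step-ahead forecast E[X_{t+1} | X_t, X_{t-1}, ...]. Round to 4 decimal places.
E[X_{t+1} \mid \mathcal F_t] = -5.0960

For an AR(p) model X_t = c + sum_i phi_i X_{t-i} + eps_t, the
one-step-ahead conditional mean is
  E[X_{t+1} | X_t, ...] = c + sum_i phi_i X_{t+1-i}.
Substitute known values:
  E[X_{t+1} | ...] = -2 + (-0.577) * (3) + (-0.273) * (5)
                   = -5.0960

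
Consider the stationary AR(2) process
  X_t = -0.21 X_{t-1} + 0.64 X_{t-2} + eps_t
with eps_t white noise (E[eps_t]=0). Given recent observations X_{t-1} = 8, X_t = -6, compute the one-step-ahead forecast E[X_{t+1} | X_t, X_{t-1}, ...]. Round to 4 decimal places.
E[X_{t+1} \mid \mathcal F_t] = 6.3800

For an AR(p) model X_t = c + sum_i phi_i X_{t-i} + eps_t, the
one-step-ahead conditional mean is
  E[X_{t+1} | X_t, ...] = c + sum_i phi_i X_{t+1-i}.
Substitute known values:
  E[X_{t+1} | ...] = (-0.21) * (-6) + (0.64) * (8)
                   = 6.3800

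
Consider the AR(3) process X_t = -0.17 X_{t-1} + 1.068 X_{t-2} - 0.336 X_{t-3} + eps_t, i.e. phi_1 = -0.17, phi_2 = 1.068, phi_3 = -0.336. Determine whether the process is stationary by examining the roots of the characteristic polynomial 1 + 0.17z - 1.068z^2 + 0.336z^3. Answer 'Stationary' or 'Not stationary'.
\text{Not stationary}

The AR(p) characteristic polynomial is P(z) = 1 + 0.17z - 1.068z^2 + 0.336z^3.
Stationarity requires all roots to lie outside the unit circle, i.e. |z| > 1 for every root.
Degree 3: look for a simple real root z0 first, then factor out (1 - z/z0) and solve the remaining quadratic.
Testing z0 = 2.5: P(2.5) = 1 + (0.17)(2.5) + (-1.068)(2.5)^2 + (0.336)(2.5)^3
  = 1 + (0.425) + (-6.675) + (5.25) = 0.  So z_0 = 2.5 is a root, |z_0| = 2.5.
Divide out the factor (1 - 0.4 z) = (1 - z/z0) (since 1/z0 = 0.4):
  P(z) = (1 - 0.4 z)(1 + (0.57) z + (-0.84) z^2)
  [check: z-coef 0.57 - (0.4) = 0.17; z^2-coef -0.84 - (0.4)(0.57) = -1.068; z^3-coef -(0.4)(-0.84) = 0.336.]
Remaining roots from the quadratic factor 1 + (0.57) z + (-0.84) z^2:
  Set 1 + (0.57) z + (-0.84) z^2 = 0, i.e. a z^2 + b z + c = 0 with a = -0.84, b = 0.57, c = 1.
  Discriminant D = b^2 - 4ac = (0.57)^2 - 4*(-0.84)*1 = 0.3249 - (-3.36) = 3.6849.
  D >= 0, so the roots are real: z = (-b +/- sqrt(D)) / (2a) = (-0.57 +/- 1.919609) / (-1.68).
    z_1 = (-0.57 + 1.919609) / (-1.68) = -0.8033,   |z_1| = 0.8033.
    z_2 = (-0.57 - 1.919609) / (-1.68) = 1.4819,   |z_2| = 1.4819.
Moduli of all roots: 2.5000, 0.8033, 1.4819.
All moduli strictly greater than 1? No.
Verdict: Not stationary.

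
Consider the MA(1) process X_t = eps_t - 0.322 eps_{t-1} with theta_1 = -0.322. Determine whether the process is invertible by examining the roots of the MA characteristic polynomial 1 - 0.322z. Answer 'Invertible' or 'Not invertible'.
\text{Invertible}

The MA(q) characteristic polynomial is P(z) = 1 - 0.322z.
Invertibility requires all roots to lie outside the unit circle, i.e. |z| > 1 for every root.
This is linear in z: 1 + (-0.322) z = 0  =>  z = -1/(-0.322) = 3.10559,  |z| = 3.10559.
Moduli of all roots: 3.1056.
All moduli strictly greater than 1? Yes.
Verdict: Invertible.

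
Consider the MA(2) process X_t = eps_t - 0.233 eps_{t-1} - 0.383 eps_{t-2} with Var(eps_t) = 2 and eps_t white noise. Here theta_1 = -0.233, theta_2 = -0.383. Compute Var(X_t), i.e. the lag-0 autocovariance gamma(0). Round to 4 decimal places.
\gamma(0) = 2.4020

For an MA(q) process X_t = eps_t + sum_i theta_i eps_{t-i} with
Var(eps_t) = sigma^2, the variance is
  gamma(0) = sigma^2 * (1 + sum_i theta_i^2).
  sum_i theta_i^2 = (-0.233)^2 + (-0.383)^2 = 0.054289 + 0.146689 = 0.200978.
  gamma(0) = 2 * (1 + 0.200978) = 2 * 1.200978 = 2.401956, which rounds to 2.4020.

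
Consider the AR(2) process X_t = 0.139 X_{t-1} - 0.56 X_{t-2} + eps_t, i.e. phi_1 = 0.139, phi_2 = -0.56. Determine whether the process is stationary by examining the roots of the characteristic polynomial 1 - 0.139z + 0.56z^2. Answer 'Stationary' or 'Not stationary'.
\text{Stationary}

The AR(p) characteristic polynomial is P(z) = 1 - 0.139z + 0.56z^2.
Stationarity requires all roots to lie outside the unit circle, i.e. |z| > 1 for every root.
Set 1 + (-0.139) z + (0.56) z^2 = 0, i.e. a z^2 + b z + c = 0 with a = 0.56, b = -0.139, c = 1.
Discriminant D = b^2 - 4ac = (-0.139)^2 - 4*(0.56)*1 = 0.019321 - (2.24) = -2.220679.
D < 0, so the roots are the complex-conjugate pair z = (-b +/- i sqrt(-D)) / (2a) = 0.1241 +/- 1.3305i.
For a conjugate pair |z|^2 = z * conj(z) = (product of roots) = c/a = 1/(0.56) = 1.785714, so |z| = sqrt(1.785714) = 1.3363 for both roots.
Moduli of all roots: 1.3363, 1.3363.
All moduli strictly greater than 1? Yes.
Verdict: Stationary.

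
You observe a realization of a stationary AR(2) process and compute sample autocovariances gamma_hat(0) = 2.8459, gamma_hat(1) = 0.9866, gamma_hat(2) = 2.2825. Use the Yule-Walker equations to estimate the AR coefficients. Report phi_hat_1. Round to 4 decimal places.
\hat\phi_{1} = 0.0780

The Yule-Walker equations for an AR(p) process read, in matrix form,
  Gamma_p phi = r_p,   with   (Gamma_p)_{ij} = gamma(|i - j|),
                       (r_p)_i = gamma(i),   i,j = 1..p.
Substitute the sample gammas (Toeplitz matrix and right-hand side of size 2):
  Gamma_p = [[2.8459, 0.9866], [0.9866, 2.8459]]
  r_p     = [0.9866, 2.2825]
Written out:
  2.8459 phi_1 + 0.9866 phi_2 = 0.9866
  0.9866 phi_1 + 2.8459 phi_2 = 2.2825
Solve by Cramer's rule:
  det = gamma(0)^2 - gamma(1)^2 = (2.8459)^2 - (0.9866)^2 = 8.09914681 - 0.97337956 = 7.12576725
  phi_hat_1 = [gamma(1) gamma(0) - gamma(1) gamma(2)] / det = [(0.9866)(2.8459) - (0.9866)(2.2825)] / 7.12576725 = 0.55585044 / 7.12576725 = 0.078
  phi_hat_2 = [gamma(0) gamma(2) - gamma(1)^2] / det = [(2.8459)(2.2825) - (0.9866)^2] / 7.12576725 = 5.52238719 / 7.12576725 = 0.775
So phi_hat = [0.0780, 0.7750].
Therefore phi_hat_1 = 0.0780.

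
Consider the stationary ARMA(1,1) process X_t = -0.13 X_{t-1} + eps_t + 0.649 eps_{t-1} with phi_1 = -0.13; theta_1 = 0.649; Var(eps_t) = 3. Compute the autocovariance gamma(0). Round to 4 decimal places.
\gamma(0) = 3.8220

Multiply the model equation by X_{t-k} and take expectations. With theta_0 = psi_0 = 1 and psi_j the MA(infinity) weights, this gives
  gamma(k) - sum_i phi_i gamma(k-i) = c_k,
  c_k = sigma^2 * sum_{j=k..q} theta_j psi_{j-k}   (c_k = 0 for k > q),
using gamma(-m) = gamma(m).
psi-weights needed (psi_j = theta_j + sum_i phi_i psi_{j-i}):
  psi_1 = theta_1 + phi_1 = 0.649 + (-0.13) = 0.519
Right-hand sides:
  c_0 = sigma^2 (1 + theta_1 psi_1) = 3 * (1 + (0.649)(0.519)) = 3 * 1.336831 = 4.010493
  c_1 = sigma^2 theta_1 = 3 * (0.649) = 1.947
  c_2 = 0
Equations for k = 0 and k = 1 (AR order 1):
  gamma(0) = phi_1 gamma(1) + c_0
  gamma(1) = phi_1 gamma(0) + c_1
Substituting the second into the first: gamma(0) (1 - phi_1^2) = c_0 + phi_1 c_1, so
  gamma(0) = (c_0 + phi_1 c_1) / (1 - phi_1^2) = (4.010493 + (-0.13)(1.947)) / (1 - (-0.13)^2) = 3.757383 / 0.9831 = 3.821974.
Therefore gamma(0) = 3.8220 (to 4 decimal places).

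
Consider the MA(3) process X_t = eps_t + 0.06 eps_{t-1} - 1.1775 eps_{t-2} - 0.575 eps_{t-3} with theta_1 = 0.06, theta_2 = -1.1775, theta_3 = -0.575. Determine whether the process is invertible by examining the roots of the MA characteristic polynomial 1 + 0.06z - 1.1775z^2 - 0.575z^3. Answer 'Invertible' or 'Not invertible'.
\text{Not invertible}

The MA(q) characteristic polynomial is P(z) = 1 + 0.06z - 1.1775z^2 - 0.575z^3.
Invertibility requires all roots to lie outside the unit circle, i.e. |z| > 1 for every root.
Degree 3: look for a simple real root z0 first, then factor out (1 - z/z0) and solve the remaining quadratic.
Testing z0 = 0.8: P(0.8) = 1 + (0.06)(0.8) + (-1.1775)(0.8)^2 + (-0.575)(0.8)^3
  = 1 + (0.048) + (-0.7536) + (-0.2944) = 0.  So z_0 = 0.8 is a root, |z_0| = 0.8.
Divide out the factor (1 - 1.25 z) = (1 - z/z0) (since 1/z0 = 1.25):
  P(z) = (1 - 1.25 z)(1 + (1.31) z + (0.46) z^2)
  [check: z-coef 1.31 - (1.25) = 0.06; z^2-coef 0.46 - (1.25)(1.31) = -1.1775; z^3-coef -(1.25)(0.46) = -0.575.]
Remaining roots from the quadratic factor 1 + (1.31) z + (0.46) z^2:
  Set 1 + (1.31) z + (0.46) z^2 = 0, i.e. a z^2 + b z + c = 0 with a = 0.46, b = 1.31, c = 1.
  Discriminant D = b^2 - 4ac = (1.31)^2 - 4*(0.46)*1 = 1.7161 - (1.84) = -0.1239.
  D < 0, so the roots are the complex-conjugate pair z = (-b +/- i sqrt(-D)) / (2a) = -1.4239 +/- 0.3826i.
  For a conjugate pair |z|^2 = z * conj(z) = (product of roots) = c/a = 1/(0.46) = 2.173913, so |z| = sqrt(2.173913) = 1.4744 for both roots.
Moduli of all roots: 0.8000, 1.4744, 1.4744.
All moduli strictly greater than 1? No.
Verdict: Not invertible.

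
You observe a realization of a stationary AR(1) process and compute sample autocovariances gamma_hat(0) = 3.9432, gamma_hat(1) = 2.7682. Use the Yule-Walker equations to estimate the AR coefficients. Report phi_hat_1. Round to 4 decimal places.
\hat\phi_{1} = 0.7020

The Yule-Walker equations for an AR(p) process read, in matrix form,
  Gamma_p phi = r_p,   with   (Gamma_p)_{ij} = gamma(|i - j|),
                       (r_p)_i = gamma(i),   i,j = 1..p.
Substitute the sample gammas (Toeplitz matrix and right-hand side of size 1):
  Gamma_p = [[3.9432]]
  r_p     = [2.7682]
With p = 1 this is the single equation gamma(0) phi_1 = gamma(1):
  phi_hat_1 = gamma(1) / gamma(0) = 2.7682 / 3.9432 = 0.7020.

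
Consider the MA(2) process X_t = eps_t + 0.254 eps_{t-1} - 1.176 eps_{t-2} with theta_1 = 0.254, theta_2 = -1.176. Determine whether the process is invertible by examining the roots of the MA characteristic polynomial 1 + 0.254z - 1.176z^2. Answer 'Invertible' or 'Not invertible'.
\text{Not invertible}

The MA(q) characteristic polynomial is P(z) = 1 + 0.254z - 1.176z^2.
Invertibility requires all roots to lie outside the unit circle, i.e. |z| > 1 for every root.
Set 1 + (0.254) z + (-1.176) z^2 = 0, i.e. a z^2 + b z + c = 0 with a = -1.176, b = 0.254, c = 1.
Discriminant D = b^2 - 4ac = (0.254)^2 - 4*(-1.176)*1 = 0.064516 - (-4.704) = 4.768516.
D >= 0, so the roots are real: z = (-b +/- sqrt(D)) / (2a) = (-0.254 +/- 2.183693) / (-2.352).
  z_1 = (-0.254 + 2.183693) / (-2.352) = -0.8204,   |z_1| = 0.8204.
  z_2 = (-0.254 - 2.183693) / (-2.352) = 1.0364,   |z_2| = 1.0364.
Moduli of all roots: 0.8204, 1.0364.
All moduli strictly greater than 1? No.
Verdict: Not invertible.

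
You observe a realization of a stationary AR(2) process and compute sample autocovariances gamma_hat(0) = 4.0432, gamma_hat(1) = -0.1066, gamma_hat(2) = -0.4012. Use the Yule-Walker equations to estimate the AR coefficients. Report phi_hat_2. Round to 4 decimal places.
\hat\phi_{2} = -0.1000

The Yule-Walker equations for an AR(p) process read, in matrix form,
  Gamma_p phi = r_p,   with   (Gamma_p)_{ij} = gamma(|i - j|),
                       (r_p)_i = gamma(i),   i,j = 1..p.
Substitute the sample gammas (Toeplitz matrix and right-hand side of size 2):
  Gamma_p = [[4.0432, -0.1066], [-0.1066, 4.0432]]
  r_p     = [-0.1066, -0.4012]
Written out:
  4.0432 phi_1 - 0.1066 phi_2 = -0.1066
  -0.1066 phi_1 + 4.0432 phi_2 = -0.4012
Solve by Cramer's rule:
  det = gamma(0)^2 - gamma(1)^2 = (4.0432)^2 - (-0.1066)^2 = 16.34746624 - 0.01136356 = 16.33610268
  phi_hat_1 = [gamma(1) gamma(0) - gamma(1) gamma(2)] / det = [(-0.1066)(4.0432) - (-0.1066)(-0.4012)] / 16.33610268 = -0.47377304 / 16.33610268 = -0.029
  phi_hat_2 = [gamma(0) gamma(2) - gamma(1)^2] / det = [(4.0432)(-0.4012) - (-0.1066)^2] / 16.33610268 = -1.6334954 / 16.33610268 = -0.1
So phi_hat = [-0.0290, -0.1000].
Therefore phi_hat_2 = -0.1000.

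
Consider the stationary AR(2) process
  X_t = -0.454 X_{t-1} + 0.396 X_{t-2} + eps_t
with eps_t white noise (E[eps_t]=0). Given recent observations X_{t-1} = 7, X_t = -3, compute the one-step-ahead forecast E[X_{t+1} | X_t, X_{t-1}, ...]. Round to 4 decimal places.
E[X_{t+1} \mid \mathcal F_t] = 4.1340

For an AR(p) model X_t = c + sum_i phi_i X_{t-i} + eps_t, the
one-step-ahead conditional mean is
  E[X_{t+1} | X_t, ...] = c + sum_i phi_i X_{t+1-i}.
Substitute known values:
  E[X_{t+1} | ...] = (-0.454) * (-3) + (0.396) * (7)
                   = 4.1340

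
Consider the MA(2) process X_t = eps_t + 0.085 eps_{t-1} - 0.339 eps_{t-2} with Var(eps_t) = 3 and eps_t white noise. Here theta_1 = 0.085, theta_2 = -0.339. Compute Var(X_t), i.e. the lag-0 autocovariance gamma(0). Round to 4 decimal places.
\gamma(0) = 3.3664

For an MA(q) process X_t = eps_t + sum_i theta_i eps_{t-i} with
Var(eps_t) = sigma^2, the variance is
  gamma(0) = sigma^2 * (1 + sum_i theta_i^2).
  sum_i theta_i^2 = (0.085)^2 + (-0.339)^2 = 0.007225 + 0.114921 = 0.122146.
  gamma(0) = 3 * (1 + 0.122146) = 3 * 1.122146 = 3.366438, which rounds to 3.3664.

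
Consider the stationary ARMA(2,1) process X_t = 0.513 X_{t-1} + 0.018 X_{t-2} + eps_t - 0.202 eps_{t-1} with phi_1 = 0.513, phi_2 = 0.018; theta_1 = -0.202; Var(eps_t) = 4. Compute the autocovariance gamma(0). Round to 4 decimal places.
\gamma(0) = 4.5662

Multiply the model equation by X_{t-k} and take expectations. With theta_0 = psi_0 = 1 and psi_j the MA(infinity) weights, this gives
  gamma(k) - sum_i phi_i gamma(k-i) = c_k,
  c_k = sigma^2 * sum_{j=k..q} theta_j psi_{j-k}   (c_k = 0 for k > q),
using gamma(-m) = gamma(m).
psi-weights needed (psi_j = theta_j + sum_i phi_i psi_{j-i}):
  psi_1 = theta_1 + phi_1 = -0.202 + (0.513) = 0.311
Right-hand sides:
  c_0 = sigma^2 (1 + theta_1 psi_1) = 4 * (1 + (-0.202)(0.311)) = 4 * 0.937178 = 3.748712
  c_1 = sigma^2 theta_1 = 4 * (-0.202) = -0.808
  c_2 = 0
Equations for k = 0, 1, 2 (AR order 2, c_2 = 0):
  (E0) gamma(0) = phi_1 gamma(1) + phi_2 gamma(2) + c_0
  (E1) gamma(1) = phi_1 gamma(0) + phi_2 gamma(1) + c_1
  (E2) gamma(2) = phi_1 gamma(1) + phi_2 gamma(0)
From (E1): gamma(1) = A gamma(0) + B with
  A = phi_1 / (1 - phi_2) = 0.513 / 0.982 = 0.522403,   B = c_1 / (1 - phi_2) = -0.808 / 0.982 = -0.822811.
Insert (E2) into (E0): gamma(0) (1 - phi_2^2) = phi_1 (1 + phi_2) gamma(1) + c_0.
  phi_1 (1 + phi_2) = (0.513)(1.018) = 0.522234,   1 - phi_2^2 = 0.999676.
Replace gamma(1) by A gamma(0) + B and collect gamma(0):
  gamma(0) [0.999676 - (0.522234)(0.522403)] = (0.522234)(-0.822811) + 3.748712
  gamma(0) * 0.726859 = 3.319012
  gamma(0) = 3.319012 / 0.726859 = 4.566238.
Therefore gamma(0) = 4.5662 (to 4 decimal places).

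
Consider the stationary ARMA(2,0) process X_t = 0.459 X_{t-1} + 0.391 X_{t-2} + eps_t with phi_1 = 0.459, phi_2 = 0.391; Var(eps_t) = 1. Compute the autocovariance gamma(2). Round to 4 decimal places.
\gamma(2) = 2.0140

Multiply the model equation by X_{t-k} and take expectations. With theta_0 = psi_0 = 1 and psi_j the MA(infinity) weights, this gives
  gamma(k) - sum_i phi_i gamma(k-i) = c_k,
  c_k = sigma^2 * sum_{j=k..q} theta_j psi_{j-k}   (c_k = 0 for k > q),
using gamma(-m) = gamma(m).
Pure AR (q = 0): c_0 = sigma^2 = 1, c_k = 0 for k >= 1.
Equations for k = 0, 1, 2 (AR order 2, c_2 = 0):
  (E0) gamma(0) = phi_1 gamma(1) + phi_2 gamma(2) + c_0
  (E1) gamma(1) = phi_1 gamma(0) + phi_2 gamma(1) + c_1
  (E2) gamma(2) = phi_1 gamma(1) + phi_2 gamma(0)
From (E1): gamma(1) = A gamma(0) + B with
  A = phi_1 / (1 - phi_2) = 0.459 / 0.609 = 0.753695,   B = c_1 / (1 - phi_2) = 0 / 0.609 = 0.
Insert (E2) into (E0): gamma(0) (1 - phi_2^2) = phi_1 (1 + phi_2) gamma(1) + c_0.
  phi_1 (1 + phi_2) = (0.459)(1.391) = 0.638469,   1 - phi_2^2 = 0.847119.
Replace gamma(1) by A gamma(0) + B and collect gamma(0):
  gamma(0) [0.847119 - (0.638469)(0.753695)] = c_0 = 1
  gamma(0) * 0.365908 = 1
  gamma(0) = 1 / 0.365908 = 2.732925.
  gamma(1) = A gamma(0) = (0.753695)(2.732925) = 2.05979.
  gamma(2) = phi_1 gamma(1) + phi_2 gamma(0) = (0.459)(2.05979) + (0.391)(2.732925) = 2.014017.
Therefore gamma(2) = 2.0140 (to 4 decimal places).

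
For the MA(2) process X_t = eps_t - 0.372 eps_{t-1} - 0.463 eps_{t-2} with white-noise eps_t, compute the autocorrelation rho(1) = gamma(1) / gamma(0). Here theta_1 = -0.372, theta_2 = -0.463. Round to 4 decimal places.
\rho(1) = -0.1477

For an MA(q) process with theta_0 = 1, the autocovariance is
  gamma(k) = sigma^2 * sum_{i=0..q-k} theta_i * theta_{i+k},
and rho(k) = gamma(k) / gamma(0). Sigma^2 cancels.
  numerator   = (1)*(-0.372) + (-0.372)*(-0.463) = -0.199764.
  denominator = (1)^2 + (-0.372)^2 + (-0.463)^2 = 1.352753.
  rho(1) = -0.199764 / 1.352753 = -0.1477.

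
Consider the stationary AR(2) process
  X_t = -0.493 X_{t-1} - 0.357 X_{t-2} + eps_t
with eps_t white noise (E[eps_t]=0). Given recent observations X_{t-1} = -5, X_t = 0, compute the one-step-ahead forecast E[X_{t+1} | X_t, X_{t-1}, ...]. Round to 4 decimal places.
E[X_{t+1} \mid \mathcal F_t] = 1.7850

For an AR(p) model X_t = c + sum_i phi_i X_{t-i} + eps_t, the
one-step-ahead conditional mean is
  E[X_{t+1} | X_t, ...] = c + sum_i phi_i X_{t+1-i}.
Substitute known values:
  E[X_{t+1} | ...] = (-0.493) * (0) + (-0.357) * (-5)
                   = 1.7850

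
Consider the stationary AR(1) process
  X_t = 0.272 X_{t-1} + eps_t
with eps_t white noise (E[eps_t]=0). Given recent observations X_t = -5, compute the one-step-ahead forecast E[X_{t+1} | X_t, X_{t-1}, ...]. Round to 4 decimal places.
E[X_{t+1} \mid \mathcal F_t] = -1.3600

For an AR(p) model X_t = c + sum_i phi_i X_{t-i} + eps_t, the
one-step-ahead conditional mean is
  E[X_{t+1} | X_t, ...] = c + sum_i phi_i X_{t+1-i}.
Substitute known values:
  E[X_{t+1} | ...] = (0.272) * (-5)
                   = -1.3600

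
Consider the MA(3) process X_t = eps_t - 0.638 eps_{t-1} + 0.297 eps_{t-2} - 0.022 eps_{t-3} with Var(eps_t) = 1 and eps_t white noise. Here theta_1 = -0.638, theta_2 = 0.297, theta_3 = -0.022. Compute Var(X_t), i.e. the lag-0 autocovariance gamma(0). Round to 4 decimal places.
\gamma(0) = 1.4957

For an MA(q) process X_t = eps_t + sum_i theta_i eps_{t-i} with
Var(eps_t) = sigma^2, the variance is
  gamma(0) = sigma^2 * (1 + sum_i theta_i^2).
  sum_i theta_i^2 = (-0.638)^2 + (0.297)^2 + (-0.022)^2 = 0.407044 + 0.088209 + 0.000484 = 0.495737.
  gamma(0) = 1 * (1 + 0.495737) = 1 * 1.495737 = 1.495737, which rounds to 1.4957.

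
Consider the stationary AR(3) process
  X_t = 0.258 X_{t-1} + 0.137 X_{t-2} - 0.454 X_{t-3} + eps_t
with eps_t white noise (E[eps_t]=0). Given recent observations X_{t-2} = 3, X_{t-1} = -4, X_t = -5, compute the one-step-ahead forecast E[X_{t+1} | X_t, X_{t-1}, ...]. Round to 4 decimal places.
E[X_{t+1} \mid \mathcal F_t] = -3.2000

For an AR(p) model X_t = c + sum_i phi_i X_{t-i} + eps_t, the
one-step-ahead conditional mean is
  E[X_{t+1} | X_t, ...] = c + sum_i phi_i X_{t+1-i}.
Substitute known values:
  E[X_{t+1} | ...] = (0.258) * (-5) + (0.137) * (-4) + (-0.454) * (3)
                   = -3.2000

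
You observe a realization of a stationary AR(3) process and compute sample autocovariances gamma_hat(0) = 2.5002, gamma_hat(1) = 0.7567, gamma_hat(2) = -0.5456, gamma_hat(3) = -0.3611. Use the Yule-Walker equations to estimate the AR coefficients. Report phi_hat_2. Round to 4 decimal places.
\hat\phi_{2} = -0.3650

The Yule-Walker equations for an AR(p) process read, in matrix form,
  Gamma_p phi = r_p,   with   (Gamma_p)_{ij} = gamma(|i - j|),
                       (r_p)_i = gamma(i),   i,j = 1..p.
Substitute the sample gammas (Toeplitz matrix and right-hand side of size 3):
  Gamma_p = [[2.5002, 0.7567, -0.5456], [0.7567, 2.5002, 0.7567], [-0.5456, 0.7567, 2.5002]]
  r_p     = [0.7567, -0.5456, -0.3611]
Written out (R1..R3):
  (R1) 2.5002 phi_1 + 0.7567 phi_2 - 0.5456 phi_3 = 0.7567
  (R2) 0.7567 phi_1 + 2.5002 phi_2 + 0.7567 phi_3 = -0.5456
  (R3) -0.5456 phi_1 + 0.7567 phi_2 + 2.5002 phi_3 = -0.3611
Gaussian elimination:
  R2 <- R2 - (0.7567/2.5002) R1 = R2 - (0.302656) R1:  2.27118 phi_2 + 0.921829 phi_3 = -0.77462
  R3 <- R3 - (-0.5456/2.5002) R1 = R3 - (-0.218223) R1:  0.921829 phi_2 + 2.381138 phi_3 = -0.195971
  R3 <- R3 - (0.921829/2.27118) R2 = R3 - (0.405881) R2:  2.006985 phi_3 = 0.118432
Back-substitution:
  phi_hat_3 = 0.118432 / 2.006985 = 0.05901
  phi_hat_2 = (-0.77462 - (0.921829)(0.05901)) / 2.27118 = -0.365016
  phi_hat_1 = (0.7567 - (0.7567)(-0.365016) - (-0.5456)(0.05901)) / 2.5002 = 0.426007
So phi_hat = [0.4260, -0.3650, 0.0590].
Therefore phi_hat_2 = -0.3650.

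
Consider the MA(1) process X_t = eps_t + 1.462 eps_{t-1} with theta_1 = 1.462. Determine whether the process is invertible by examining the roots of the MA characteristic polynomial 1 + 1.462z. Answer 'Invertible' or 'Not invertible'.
\text{Not invertible}

The MA(q) characteristic polynomial is P(z) = 1 + 1.462z.
Invertibility requires all roots to lie outside the unit circle, i.e. |z| > 1 for every root.
This is linear in z: 1 + (1.462) z = 0  =>  z = -1/(1.462) = -0.683995,  |z| = 0.683995.
Moduli of all roots: 0.6840.
All moduli strictly greater than 1? No.
Verdict: Not invertible.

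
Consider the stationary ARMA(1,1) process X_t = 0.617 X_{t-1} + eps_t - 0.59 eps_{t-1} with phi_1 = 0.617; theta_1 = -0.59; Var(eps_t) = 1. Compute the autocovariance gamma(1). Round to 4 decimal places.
\gamma(1) = 0.0277

Multiply the model equation by X_{t-k} and take expectations. With theta_0 = psi_0 = 1 and psi_j the MA(infinity) weights, this gives
  gamma(k) - sum_i phi_i gamma(k-i) = c_k,
  c_k = sigma^2 * sum_{j=k..q} theta_j psi_{j-k}   (c_k = 0 for k > q),
using gamma(-m) = gamma(m).
psi-weights needed (psi_j = theta_j + sum_i phi_i psi_{j-i}):
  psi_1 = theta_1 + phi_1 = -0.59 + (0.617) = 0.027
Right-hand sides:
  c_0 = sigma^2 (1 + theta_1 psi_1) = 1 * (1 + (-0.59)(0.027)) = 1 * 0.98407 = 0.98407
  c_1 = sigma^2 theta_1 = 1 * (-0.59) = -0.59
  c_2 = 0
Equations for k = 0 and k = 1 (AR order 1):
  gamma(0) = phi_1 gamma(1) + c_0
  gamma(1) = phi_1 gamma(0) + c_1
Substituting the second into the first: gamma(0) (1 - phi_1^2) = c_0 + phi_1 c_1, so
  gamma(0) = (c_0 + phi_1 c_1) / (1 - phi_1^2) = (0.98407 + (0.617)(-0.59)) / (1 - (0.617)^2) = 0.62004 / 0.619311 = 1.001177.
  gamma(1) = phi_1 gamma(0) + c_1 = (0.617)(1.001177) + (-0.59) = 0.027726.
Therefore gamma(1) = 0.0277 (to 4 decimal places).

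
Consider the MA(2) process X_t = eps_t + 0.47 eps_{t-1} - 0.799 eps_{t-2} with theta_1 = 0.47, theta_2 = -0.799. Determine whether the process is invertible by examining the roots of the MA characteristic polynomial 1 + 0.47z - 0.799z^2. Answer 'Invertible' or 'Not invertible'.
\text{Not invertible}

The MA(q) characteristic polynomial is P(z) = 1 + 0.47z - 0.799z^2.
Invertibility requires all roots to lie outside the unit circle, i.e. |z| > 1 for every root.
Set 1 + (0.47) z + (-0.799) z^2 = 0, i.e. a z^2 + b z + c = 0 with a = -0.799, b = 0.47, c = 1.
Discriminant D = b^2 - 4ac = (0.47)^2 - 4*(-0.799)*1 = 0.2209 - (-3.196) = 3.4169.
D >= 0, so the roots are real: z = (-b +/- sqrt(D)) / (2a) = (-0.47 +/- 1.848486) / (-1.598).
  z_1 = (-0.47 + 1.848486) / (-1.598) = -0.8626,   |z_1| = 0.8626.
  z_2 = (-0.47 - 1.848486) / (-1.598) = 1.4509,   |z_2| = 1.4509.
Moduli of all roots: 0.8626, 1.4509.
All moduli strictly greater than 1? No.
Verdict: Not invertible.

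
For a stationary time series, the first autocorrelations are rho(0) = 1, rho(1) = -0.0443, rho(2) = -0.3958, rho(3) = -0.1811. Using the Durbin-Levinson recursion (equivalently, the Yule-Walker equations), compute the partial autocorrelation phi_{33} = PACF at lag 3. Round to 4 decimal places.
\phi_{33} = -0.2660

The PACF at lag k is phi_{kk}, the last component of the solution
to the Yule-Walker system G_k phi = r_k where
  (G_k)_{ij} = rho(|i - j|), (r_k)_i = rho(i), i,j = 1..k.
Equivalently, Durbin-Levinson gives phi_{kk} iteratively:
  phi_{11} = rho(1)
  phi_{kk} = [rho(k) - sum_{j=1..k-1} phi_{k-1,j} rho(k-j)]
            / [1 - sum_{j=1..k-1} phi_{k-1,j} rho(j)],
  phi_{k,j} = phi_{k-1,j} - phi_{kk} phi_{k-1,k-j},  j = 1..k-1.
Step k = 1:
  phi_11 = rho(1) = -0.0443.
Step k = 2:
  phi_22 = [rho(2) - phi_11 rho(1)] / [1 - phi_11 rho(1)] = [-0.3958 - (-0.0443)(-0.0443)] / [1 - (-0.0443)(-0.0443)]
         = -0.39776249 / 0.99803751 = -0.398545.
  Update: phi_21 = phi_11 - phi_22 phi_11 = -0.0443 - (-0.398545)(-0.0443) = -0.061956.
Step k = 3:
  phi_33 = [rho(3) - phi_21 rho(2) - phi_22 rho(1)] / [1 - phi_21 rho(1) - phi_22 rho(2)]
    numerator   = -0.1811 - (-0.061956)(-0.3958) - (-0.398545)(-0.0443) = -0.22327752
    denominator = 1 - (-0.061956)(-0.0443) - (-0.398545)(-0.3958) = 0.83951141
  phi_33 = -0.22327752 / 0.83951141 = -0.266.
Therefore phi_{33} = -0.2660.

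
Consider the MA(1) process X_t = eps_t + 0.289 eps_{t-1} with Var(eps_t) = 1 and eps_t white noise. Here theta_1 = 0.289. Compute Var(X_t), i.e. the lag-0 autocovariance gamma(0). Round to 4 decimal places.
\gamma(0) = 1.0835

For an MA(q) process X_t = eps_t + sum_i theta_i eps_{t-i} with
Var(eps_t) = sigma^2, the variance is
  gamma(0) = sigma^2 * (1 + sum_i theta_i^2).
  sum_i theta_i^2 = (0.289)^2 = 0.083521.
  gamma(0) = 1 * (1 + 0.083521) = 1 * 1.083521 = 1.083521, which rounds to 1.0835.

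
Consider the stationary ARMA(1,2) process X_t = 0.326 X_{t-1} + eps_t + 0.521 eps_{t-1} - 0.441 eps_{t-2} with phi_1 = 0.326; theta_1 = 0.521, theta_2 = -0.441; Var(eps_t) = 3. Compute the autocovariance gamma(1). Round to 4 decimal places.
\gamma(1) = 2.1518

Multiply the model equation by X_{t-k} and take expectations. With theta_0 = psi_0 = 1 and psi_j the MA(infinity) weights, this gives
  gamma(k) - sum_i phi_i gamma(k-i) = c_k,
  c_k = sigma^2 * sum_{j=k..q} theta_j psi_{j-k}   (c_k = 0 for k > q),
using gamma(-m) = gamma(m).
psi-weights needed (psi_j = theta_j + sum_i phi_i psi_{j-i}):
  psi_1 = theta_1 + phi_1 = 0.521 + (0.326) = 0.847
  psi_2 = theta_2 + phi_1 psi_1 = -0.441 + (0.326)(0.847) = -0.164878
Right-hand sides:
  c_0 = sigma^2 (1 + theta_1 psi_1 + theta_2 psi_2) = 3 * (1 + (0.521)(0.847) + (-0.441)(-0.164878)) = 3 * 1.513998 = 4.541995
  c_1 = sigma^2 (theta_1 + theta_2 psi_1) = 3 * (0.521 + (-0.441)(0.847)) = 0.442419
  c_2 = sigma^2 theta_2 = 3 * (-0.441) = -1.323
Equations for k = 0 and k = 1 (AR order 1):
  gamma(0) = phi_1 gamma(1) + c_0
  gamma(1) = phi_1 gamma(0) + c_1
Substituting the second into the first: gamma(0) (1 - phi_1^2) = c_0 + phi_1 c_1, so
  gamma(0) = (c_0 + phi_1 c_1) / (1 - phi_1^2) = (4.541995 + (0.326)(0.442419)) / (1 - (0.326)^2) = 4.686223 / 0.893724 = 5.243479.
  gamma(1) = phi_1 gamma(0) + c_1 = (0.326)(5.243479) + (0.442419) = 2.151793.
Therefore gamma(1) = 2.1518 (to 4 decimal places).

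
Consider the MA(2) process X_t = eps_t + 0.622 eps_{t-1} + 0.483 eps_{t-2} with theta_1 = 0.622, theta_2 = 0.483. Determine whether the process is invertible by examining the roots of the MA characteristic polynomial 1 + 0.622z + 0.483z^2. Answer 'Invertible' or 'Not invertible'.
\text{Invertible}

The MA(q) characteristic polynomial is P(z) = 1 + 0.622z + 0.483z^2.
Invertibility requires all roots to lie outside the unit circle, i.e. |z| > 1 for every root.
Set 1 + (0.622) z + (0.483) z^2 = 0, i.e. a z^2 + b z + c = 0 with a = 0.483, b = 0.622, c = 1.
Discriminant D = b^2 - 4ac = (0.622)^2 - 4*(0.483)*1 = 0.386884 - (1.932) = -1.545116.
D < 0, so the roots are the complex-conjugate pair z = (-b +/- i sqrt(-D)) / (2a) = -0.6439 +/- 1.2868i.
For a conjugate pair |z|^2 = z * conj(z) = (product of roots) = c/a = 1/(0.483) = 2.070393, so |z| = sqrt(2.070393) = 1.4389 for both roots.
Moduli of all roots: 1.4389, 1.4389.
All moduli strictly greater than 1? Yes.
Verdict: Invertible.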